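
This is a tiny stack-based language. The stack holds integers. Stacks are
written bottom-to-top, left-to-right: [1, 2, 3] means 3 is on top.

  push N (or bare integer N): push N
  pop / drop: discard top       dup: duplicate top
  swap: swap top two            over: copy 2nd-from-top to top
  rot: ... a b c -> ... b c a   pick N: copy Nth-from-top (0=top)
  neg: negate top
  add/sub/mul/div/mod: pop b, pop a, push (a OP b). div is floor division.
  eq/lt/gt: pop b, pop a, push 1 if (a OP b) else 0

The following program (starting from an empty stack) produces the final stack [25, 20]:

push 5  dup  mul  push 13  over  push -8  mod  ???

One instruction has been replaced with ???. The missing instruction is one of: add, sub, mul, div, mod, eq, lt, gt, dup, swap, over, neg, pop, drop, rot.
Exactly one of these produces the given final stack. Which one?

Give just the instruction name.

Answer: sub

Derivation:
Stack before ???: [25, 13, -7]
Stack after ???:  [25, 20]
The instruction that transforms [25, 13, -7] -> [25, 20] is: sub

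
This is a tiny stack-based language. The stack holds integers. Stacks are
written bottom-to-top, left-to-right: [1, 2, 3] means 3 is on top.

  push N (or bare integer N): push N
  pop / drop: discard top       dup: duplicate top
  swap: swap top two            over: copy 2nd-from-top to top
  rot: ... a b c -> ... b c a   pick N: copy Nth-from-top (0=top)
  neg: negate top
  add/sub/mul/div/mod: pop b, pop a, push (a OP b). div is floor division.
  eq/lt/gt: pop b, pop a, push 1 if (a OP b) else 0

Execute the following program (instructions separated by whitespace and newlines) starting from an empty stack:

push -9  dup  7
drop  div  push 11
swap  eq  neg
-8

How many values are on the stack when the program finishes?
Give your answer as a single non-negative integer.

Answer: 2

Derivation:
After 'push -9': stack = [-9] (depth 1)
After 'dup': stack = [-9, -9] (depth 2)
After 'push 7': stack = [-9, -9, 7] (depth 3)
After 'drop': stack = [-9, -9] (depth 2)
After 'div': stack = [1] (depth 1)
After 'push 11': stack = [1, 11] (depth 2)
After 'swap': stack = [11, 1] (depth 2)
After 'eq': stack = [0] (depth 1)
After 'neg': stack = [0] (depth 1)
After 'push -8': stack = [0, -8] (depth 2)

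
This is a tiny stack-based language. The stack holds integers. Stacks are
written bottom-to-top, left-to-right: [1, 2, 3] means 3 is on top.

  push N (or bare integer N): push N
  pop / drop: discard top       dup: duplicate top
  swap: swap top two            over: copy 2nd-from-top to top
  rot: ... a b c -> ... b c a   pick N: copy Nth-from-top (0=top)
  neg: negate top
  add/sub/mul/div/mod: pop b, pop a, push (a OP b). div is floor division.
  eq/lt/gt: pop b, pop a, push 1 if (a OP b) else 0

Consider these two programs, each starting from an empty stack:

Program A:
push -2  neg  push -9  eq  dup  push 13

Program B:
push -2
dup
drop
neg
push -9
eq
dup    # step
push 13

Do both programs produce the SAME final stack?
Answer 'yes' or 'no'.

Answer: yes

Derivation:
Program A trace:
  After 'push -2': [-2]
  After 'neg': [2]
  After 'push -9': [2, -9]
  After 'eq': [0]
  After 'dup': [0, 0]
  After 'push 13': [0, 0, 13]
Program A final stack: [0, 0, 13]

Program B trace:
  After 'push -2': [-2]
  After 'dup': [-2, -2]
  After 'drop': [-2]
  After 'neg': [2]
  After 'push -9': [2, -9]
  After 'eq': [0]
  After 'dup': [0, 0]
  After 'push 13': [0, 0, 13]
Program B final stack: [0, 0, 13]
Same: yes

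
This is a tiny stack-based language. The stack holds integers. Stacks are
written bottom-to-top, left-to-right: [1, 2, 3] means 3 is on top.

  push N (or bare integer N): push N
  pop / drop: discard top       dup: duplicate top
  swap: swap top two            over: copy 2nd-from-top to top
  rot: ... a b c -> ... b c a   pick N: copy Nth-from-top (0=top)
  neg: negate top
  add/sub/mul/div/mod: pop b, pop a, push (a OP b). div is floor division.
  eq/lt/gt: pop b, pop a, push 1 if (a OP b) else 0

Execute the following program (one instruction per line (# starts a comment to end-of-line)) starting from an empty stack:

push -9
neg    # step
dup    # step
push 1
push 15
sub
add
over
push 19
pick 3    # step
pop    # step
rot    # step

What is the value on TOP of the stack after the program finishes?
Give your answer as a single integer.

Answer: -5

Derivation:
After 'push -9': [-9]
After 'neg': [9]
After 'dup': [9, 9]
After 'push 1': [9, 9, 1]
After 'push 15': [9, 9, 1, 15]
After 'sub': [9, 9, -14]
After 'add': [9, -5]
After 'over': [9, -5, 9]
After 'push 19': [9, -5, 9, 19]
After 'pick 3': [9, -5, 9, 19, 9]
After 'pop': [9, -5, 9, 19]
After 'rot': [9, 9, 19, -5]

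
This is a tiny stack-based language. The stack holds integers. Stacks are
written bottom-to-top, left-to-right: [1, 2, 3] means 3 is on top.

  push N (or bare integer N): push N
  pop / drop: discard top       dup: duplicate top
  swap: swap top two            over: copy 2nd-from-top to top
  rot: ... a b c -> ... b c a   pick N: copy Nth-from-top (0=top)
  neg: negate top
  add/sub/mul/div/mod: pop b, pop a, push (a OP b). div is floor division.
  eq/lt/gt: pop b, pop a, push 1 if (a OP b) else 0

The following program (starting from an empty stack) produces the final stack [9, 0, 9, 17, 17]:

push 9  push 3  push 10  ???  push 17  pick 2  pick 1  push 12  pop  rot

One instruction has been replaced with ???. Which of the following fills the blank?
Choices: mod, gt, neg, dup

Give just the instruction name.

Stack before ???: [9, 3, 10]
Stack after ???:  [9, 0]
Checking each choice:
  mod: produces [9, 3, 9, 17, 17]
  gt: MATCH
  neg: produces [9, 3, -10, 3, 17, 17]
  dup: produces [9, 3, 10, 10, 10, 17, 17]


Answer: gt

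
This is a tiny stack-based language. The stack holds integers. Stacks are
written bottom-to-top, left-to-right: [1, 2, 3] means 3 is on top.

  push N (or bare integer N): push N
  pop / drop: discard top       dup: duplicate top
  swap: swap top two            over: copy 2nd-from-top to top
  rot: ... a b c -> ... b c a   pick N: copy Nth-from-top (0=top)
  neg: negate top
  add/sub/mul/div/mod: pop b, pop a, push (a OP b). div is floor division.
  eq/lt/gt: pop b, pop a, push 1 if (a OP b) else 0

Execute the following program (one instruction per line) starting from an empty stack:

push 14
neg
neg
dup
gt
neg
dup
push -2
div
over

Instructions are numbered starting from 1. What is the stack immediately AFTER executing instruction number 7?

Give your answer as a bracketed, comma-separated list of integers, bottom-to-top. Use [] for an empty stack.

Step 1 ('push 14'): [14]
Step 2 ('neg'): [-14]
Step 3 ('neg'): [14]
Step 4 ('dup'): [14, 14]
Step 5 ('gt'): [0]
Step 6 ('neg'): [0]
Step 7 ('dup'): [0, 0]

Answer: [0, 0]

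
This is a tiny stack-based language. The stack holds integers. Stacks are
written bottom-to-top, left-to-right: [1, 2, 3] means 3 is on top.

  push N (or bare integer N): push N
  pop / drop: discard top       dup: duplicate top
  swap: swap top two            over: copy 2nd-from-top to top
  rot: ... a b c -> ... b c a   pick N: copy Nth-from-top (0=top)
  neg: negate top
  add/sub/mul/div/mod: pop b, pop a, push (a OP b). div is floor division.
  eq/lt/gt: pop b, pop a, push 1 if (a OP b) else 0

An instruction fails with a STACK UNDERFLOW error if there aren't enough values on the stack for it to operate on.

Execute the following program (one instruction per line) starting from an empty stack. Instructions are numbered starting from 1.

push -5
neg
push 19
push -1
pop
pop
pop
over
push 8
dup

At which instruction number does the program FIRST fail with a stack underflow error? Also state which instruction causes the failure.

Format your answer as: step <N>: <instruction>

Step 1 ('push -5'): stack = [-5], depth = 1
Step 2 ('neg'): stack = [5], depth = 1
Step 3 ('push 19'): stack = [5, 19], depth = 2
Step 4 ('push -1'): stack = [5, 19, -1], depth = 3
Step 5 ('pop'): stack = [5, 19], depth = 2
Step 6 ('pop'): stack = [5], depth = 1
Step 7 ('pop'): stack = [], depth = 0
Step 8 ('over'): needs 2 value(s) but depth is 0 — STACK UNDERFLOW

Answer: step 8: over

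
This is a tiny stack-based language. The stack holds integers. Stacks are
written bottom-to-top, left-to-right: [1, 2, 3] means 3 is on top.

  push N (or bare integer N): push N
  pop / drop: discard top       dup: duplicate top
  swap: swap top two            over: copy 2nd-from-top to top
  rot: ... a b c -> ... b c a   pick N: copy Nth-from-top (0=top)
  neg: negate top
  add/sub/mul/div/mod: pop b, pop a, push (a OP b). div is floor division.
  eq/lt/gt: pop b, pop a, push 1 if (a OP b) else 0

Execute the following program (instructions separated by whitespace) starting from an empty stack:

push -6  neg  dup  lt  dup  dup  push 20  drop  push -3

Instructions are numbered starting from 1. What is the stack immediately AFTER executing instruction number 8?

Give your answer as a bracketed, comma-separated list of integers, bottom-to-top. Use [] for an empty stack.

Answer: [0, 0, 0]

Derivation:
Step 1 ('push -6'): [-6]
Step 2 ('neg'): [6]
Step 3 ('dup'): [6, 6]
Step 4 ('lt'): [0]
Step 5 ('dup'): [0, 0]
Step 6 ('dup'): [0, 0, 0]
Step 7 ('push 20'): [0, 0, 0, 20]
Step 8 ('drop'): [0, 0, 0]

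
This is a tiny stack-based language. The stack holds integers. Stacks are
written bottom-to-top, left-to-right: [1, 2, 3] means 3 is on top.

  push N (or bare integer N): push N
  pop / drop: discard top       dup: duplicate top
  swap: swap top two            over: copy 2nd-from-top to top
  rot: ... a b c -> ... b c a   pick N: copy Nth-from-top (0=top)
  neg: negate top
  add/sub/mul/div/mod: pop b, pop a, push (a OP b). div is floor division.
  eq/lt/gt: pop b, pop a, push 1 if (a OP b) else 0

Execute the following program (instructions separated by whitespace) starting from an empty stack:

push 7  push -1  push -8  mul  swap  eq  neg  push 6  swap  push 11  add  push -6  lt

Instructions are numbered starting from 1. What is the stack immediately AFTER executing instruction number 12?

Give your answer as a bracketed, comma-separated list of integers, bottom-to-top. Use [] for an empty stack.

Step 1 ('push 7'): [7]
Step 2 ('push -1'): [7, -1]
Step 3 ('push -8'): [7, -1, -8]
Step 4 ('mul'): [7, 8]
Step 5 ('swap'): [8, 7]
Step 6 ('eq'): [0]
Step 7 ('neg'): [0]
Step 8 ('push 6'): [0, 6]
Step 9 ('swap'): [6, 0]
Step 10 ('push 11'): [6, 0, 11]
Step 11 ('add'): [6, 11]
Step 12 ('push -6'): [6, 11, -6]

Answer: [6, 11, -6]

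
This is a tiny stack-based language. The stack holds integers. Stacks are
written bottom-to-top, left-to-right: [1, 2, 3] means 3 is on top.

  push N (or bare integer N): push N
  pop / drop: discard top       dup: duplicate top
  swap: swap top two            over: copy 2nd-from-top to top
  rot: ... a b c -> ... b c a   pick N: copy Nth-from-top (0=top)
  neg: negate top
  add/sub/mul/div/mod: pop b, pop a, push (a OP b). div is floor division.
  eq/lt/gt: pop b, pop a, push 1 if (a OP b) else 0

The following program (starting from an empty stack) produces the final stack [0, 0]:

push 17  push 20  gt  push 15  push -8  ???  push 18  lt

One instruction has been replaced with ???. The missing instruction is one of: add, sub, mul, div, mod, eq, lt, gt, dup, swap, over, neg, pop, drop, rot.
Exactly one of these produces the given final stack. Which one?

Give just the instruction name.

Answer: sub

Derivation:
Stack before ???: [0, 15, -8]
Stack after ???:  [0, 23]
The instruction that transforms [0, 15, -8] -> [0, 23] is: sub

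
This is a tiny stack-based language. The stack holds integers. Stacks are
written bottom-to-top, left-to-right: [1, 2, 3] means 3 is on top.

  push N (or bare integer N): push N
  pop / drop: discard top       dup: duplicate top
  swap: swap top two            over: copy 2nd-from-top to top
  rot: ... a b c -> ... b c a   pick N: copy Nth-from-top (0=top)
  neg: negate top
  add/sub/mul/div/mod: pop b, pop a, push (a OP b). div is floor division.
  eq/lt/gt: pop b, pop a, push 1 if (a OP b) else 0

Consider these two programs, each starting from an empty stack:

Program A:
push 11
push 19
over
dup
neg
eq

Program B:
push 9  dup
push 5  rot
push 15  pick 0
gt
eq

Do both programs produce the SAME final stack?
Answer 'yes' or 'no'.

Answer: no

Derivation:
Program A trace:
  After 'push 11': [11]
  After 'push 19': [11, 19]
  After 'over': [11, 19, 11]
  After 'dup': [11, 19, 11, 11]
  After 'neg': [11, 19, 11, -11]
  After 'eq': [11, 19, 0]
Program A final stack: [11, 19, 0]

Program B trace:
  After 'push 9': [9]
  After 'dup': [9, 9]
  After 'push 5': [9, 9, 5]
  After 'rot': [9, 5, 9]
  After 'push 15': [9, 5, 9, 15]
  After 'pick 0': [9, 5, 9, 15, 15]
  After 'gt': [9, 5, 9, 0]
  After 'eq': [9, 5, 0]
Program B final stack: [9, 5, 0]
Same: no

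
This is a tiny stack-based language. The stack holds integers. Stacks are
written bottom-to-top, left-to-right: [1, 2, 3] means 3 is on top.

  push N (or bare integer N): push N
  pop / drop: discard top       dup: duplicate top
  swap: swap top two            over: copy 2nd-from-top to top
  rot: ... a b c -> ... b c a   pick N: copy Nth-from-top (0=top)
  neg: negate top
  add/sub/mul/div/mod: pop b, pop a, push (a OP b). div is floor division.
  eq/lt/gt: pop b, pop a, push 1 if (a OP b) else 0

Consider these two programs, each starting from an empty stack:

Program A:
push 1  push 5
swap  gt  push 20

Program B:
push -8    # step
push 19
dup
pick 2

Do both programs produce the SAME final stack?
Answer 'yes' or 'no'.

Answer: no

Derivation:
Program A trace:
  After 'push 1': [1]
  After 'push 5': [1, 5]
  After 'swap': [5, 1]
  After 'gt': [1]
  After 'push 20': [1, 20]
Program A final stack: [1, 20]

Program B trace:
  After 'push -8': [-8]
  After 'push 19': [-8, 19]
  After 'dup': [-8, 19, 19]
  After 'pick 2': [-8, 19, 19, -8]
Program B final stack: [-8, 19, 19, -8]
Same: no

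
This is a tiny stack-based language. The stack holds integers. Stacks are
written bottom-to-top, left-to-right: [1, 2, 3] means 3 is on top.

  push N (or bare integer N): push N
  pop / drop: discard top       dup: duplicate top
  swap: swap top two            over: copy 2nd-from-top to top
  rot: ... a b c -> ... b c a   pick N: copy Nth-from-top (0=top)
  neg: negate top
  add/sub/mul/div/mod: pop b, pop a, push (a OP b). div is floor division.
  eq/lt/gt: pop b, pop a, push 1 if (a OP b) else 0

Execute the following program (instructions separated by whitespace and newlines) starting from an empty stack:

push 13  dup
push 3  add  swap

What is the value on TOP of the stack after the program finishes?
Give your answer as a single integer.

After 'push 13': [13]
After 'dup': [13, 13]
After 'push 3': [13, 13, 3]
After 'add': [13, 16]
After 'swap': [16, 13]

Answer: 13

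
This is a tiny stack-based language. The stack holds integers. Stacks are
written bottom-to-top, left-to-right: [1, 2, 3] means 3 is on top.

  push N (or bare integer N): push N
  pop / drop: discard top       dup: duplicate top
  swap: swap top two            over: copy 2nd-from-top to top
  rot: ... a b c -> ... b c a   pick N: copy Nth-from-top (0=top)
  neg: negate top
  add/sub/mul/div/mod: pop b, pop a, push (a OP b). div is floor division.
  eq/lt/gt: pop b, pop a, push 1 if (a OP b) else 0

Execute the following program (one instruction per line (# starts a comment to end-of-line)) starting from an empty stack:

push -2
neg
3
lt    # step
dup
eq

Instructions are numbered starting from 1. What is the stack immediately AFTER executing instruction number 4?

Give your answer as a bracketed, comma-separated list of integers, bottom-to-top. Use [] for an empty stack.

Answer: [1]

Derivation:
Step 1 ('push -2'): [-2]
Step 2 ('neg'): [2]
Step 3 ('3'): [2, 3]
Step 4 ('lt'): [1]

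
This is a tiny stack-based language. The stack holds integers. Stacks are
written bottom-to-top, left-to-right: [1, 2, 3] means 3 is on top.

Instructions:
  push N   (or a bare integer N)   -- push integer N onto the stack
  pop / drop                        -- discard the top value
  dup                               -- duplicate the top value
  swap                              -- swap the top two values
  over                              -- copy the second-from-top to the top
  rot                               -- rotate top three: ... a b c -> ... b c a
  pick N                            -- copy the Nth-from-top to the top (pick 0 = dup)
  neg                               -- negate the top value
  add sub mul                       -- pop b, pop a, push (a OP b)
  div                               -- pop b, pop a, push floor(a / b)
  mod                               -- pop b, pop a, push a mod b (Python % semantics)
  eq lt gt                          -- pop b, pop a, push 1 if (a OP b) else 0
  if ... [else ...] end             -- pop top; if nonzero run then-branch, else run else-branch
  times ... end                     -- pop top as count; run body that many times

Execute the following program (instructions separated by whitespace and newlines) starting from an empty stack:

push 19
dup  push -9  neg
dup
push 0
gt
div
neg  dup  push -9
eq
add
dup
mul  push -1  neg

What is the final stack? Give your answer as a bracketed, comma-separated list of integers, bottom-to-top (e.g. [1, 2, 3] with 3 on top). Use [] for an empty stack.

After 'push 19': [19]
After 'dup': [19, 19]
After 'push -9': [19, 19, -9]
After 'neg': [19, 19, 9]
After 'dup': [19, 19, 9, 9]
After 'push 0': [19, 19, 9, 9, 0]
After 'gt': [19, 19, 9, 1]
After 'div': [19, 19, 9]
After 'neg': [19, 19, -9]
After 'dup': [19, 19, -9, -9]
After 'push -9': [19, 19, -9, -9, -9]
After 'eq': [19, 19, -9, 1]
After 'add': [19, 19, -8]
After 'dup': [19, 19, -8, -8]
After 'mul': [19, 19, 64]
After 'push -1': [19, 19, 64, -1]
After 'neg': [19, 19, 64, 1]

Answer: [19, 19, 64, 1]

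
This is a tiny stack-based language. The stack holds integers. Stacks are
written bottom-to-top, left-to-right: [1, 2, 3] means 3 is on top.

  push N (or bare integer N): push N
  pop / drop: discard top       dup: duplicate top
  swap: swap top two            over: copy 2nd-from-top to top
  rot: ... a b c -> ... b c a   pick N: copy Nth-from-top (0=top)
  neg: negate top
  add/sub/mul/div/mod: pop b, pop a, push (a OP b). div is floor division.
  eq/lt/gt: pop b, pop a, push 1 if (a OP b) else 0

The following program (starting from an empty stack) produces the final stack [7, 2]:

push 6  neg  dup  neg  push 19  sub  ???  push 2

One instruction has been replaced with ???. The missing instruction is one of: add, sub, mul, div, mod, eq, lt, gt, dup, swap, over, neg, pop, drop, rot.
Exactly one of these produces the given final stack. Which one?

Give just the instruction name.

Stack before ???: [-6, -13]
Stack after ???:  [7]
The instruction that transforms [-6, -13] -> [7] is: sub

Answer: sub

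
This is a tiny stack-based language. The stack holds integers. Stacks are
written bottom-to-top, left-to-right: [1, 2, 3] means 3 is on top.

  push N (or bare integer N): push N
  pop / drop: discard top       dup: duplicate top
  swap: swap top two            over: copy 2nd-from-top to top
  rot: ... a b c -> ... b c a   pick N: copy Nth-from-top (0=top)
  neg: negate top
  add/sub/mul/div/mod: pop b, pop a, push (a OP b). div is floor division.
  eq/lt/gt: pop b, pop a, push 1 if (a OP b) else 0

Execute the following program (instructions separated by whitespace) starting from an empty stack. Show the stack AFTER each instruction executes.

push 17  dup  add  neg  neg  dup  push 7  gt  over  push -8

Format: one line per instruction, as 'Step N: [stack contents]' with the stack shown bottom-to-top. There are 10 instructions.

Step 1: [17]
Step 2: [17, 17]
Step 3: [34]
Step 4: [-34]
Step 5: [34]
Step 6: [34, 34]
Step 7: [34, 34, 7]
Step 8: [34, 1]
Step 9: [34, 1, 34]
Step 10: [34, 1, 34, -8]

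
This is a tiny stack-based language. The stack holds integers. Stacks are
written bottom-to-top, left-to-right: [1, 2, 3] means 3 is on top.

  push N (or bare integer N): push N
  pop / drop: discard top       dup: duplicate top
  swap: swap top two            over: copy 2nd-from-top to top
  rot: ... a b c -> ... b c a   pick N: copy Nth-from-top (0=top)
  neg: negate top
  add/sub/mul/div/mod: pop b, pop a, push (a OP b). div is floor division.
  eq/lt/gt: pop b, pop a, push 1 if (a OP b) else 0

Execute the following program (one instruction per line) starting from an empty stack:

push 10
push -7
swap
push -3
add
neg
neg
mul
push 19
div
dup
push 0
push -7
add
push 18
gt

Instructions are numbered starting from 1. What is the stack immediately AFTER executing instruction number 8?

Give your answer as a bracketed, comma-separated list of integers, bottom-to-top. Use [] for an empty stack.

Step 1 ('push 10'): [10]
Step 2 ('push -7'): [10, -7]
Step 3 ('swap'): [-7, 10]
Step 4 ('push -3'): [-7, 10, -3]
Step 5 ('add'): [-7, 7]
Step 6 ('neg'): [-7, -7]
Step 7 ('neg'): [-7, 7]
Step 8 ('mul'): [-49]

Answer: [-49]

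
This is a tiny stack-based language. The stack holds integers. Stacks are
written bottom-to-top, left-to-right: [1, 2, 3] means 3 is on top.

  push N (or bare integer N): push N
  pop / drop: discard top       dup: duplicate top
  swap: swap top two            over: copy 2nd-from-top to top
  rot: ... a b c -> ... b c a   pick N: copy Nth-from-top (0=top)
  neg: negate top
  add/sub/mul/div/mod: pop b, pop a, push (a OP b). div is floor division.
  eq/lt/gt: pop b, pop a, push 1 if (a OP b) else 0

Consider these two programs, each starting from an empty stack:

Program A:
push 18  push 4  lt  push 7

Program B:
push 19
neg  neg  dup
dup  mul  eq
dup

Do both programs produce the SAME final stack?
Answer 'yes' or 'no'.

Answer: no

Derivation:
Program A trace:
  After 'push 18': [18]
  After 'push 4': [18, 4]
  After 'lt': [0]
  After 'push 7': [0, 7]
Program A final stack: [0, 7]

Program B trace:
  After 'push 19': [19]
  After 'neg': [-19]
  After 'neg': [19]
  After 'dup': [19, 19]
  After 'dup': [19, 19, 19]
  After 'mul': [19, 361]
  After 'eq': [0]
  After 'dup': [0, 0]
Program B final stack: [0, 0]
Same: no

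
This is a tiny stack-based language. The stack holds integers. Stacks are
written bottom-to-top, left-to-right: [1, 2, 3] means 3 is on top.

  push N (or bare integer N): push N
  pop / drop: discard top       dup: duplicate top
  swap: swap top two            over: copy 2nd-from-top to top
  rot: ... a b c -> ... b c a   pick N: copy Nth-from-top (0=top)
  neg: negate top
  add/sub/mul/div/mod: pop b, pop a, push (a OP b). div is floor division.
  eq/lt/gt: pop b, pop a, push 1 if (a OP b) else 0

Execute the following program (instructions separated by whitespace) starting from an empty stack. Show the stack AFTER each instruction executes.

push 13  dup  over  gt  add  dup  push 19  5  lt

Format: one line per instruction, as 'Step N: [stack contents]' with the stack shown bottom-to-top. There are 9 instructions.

Step 1: [13]
Step 2: [13, 13]
Step 3: [13, 13, 13]
Step 4: [13, 0]
Step 5: [13]
Step 6: [13, 13]
Step 7: [13, 13, 19]
Step 8: [13, 13, 19, 5]
Step 9: [13, 13, 0]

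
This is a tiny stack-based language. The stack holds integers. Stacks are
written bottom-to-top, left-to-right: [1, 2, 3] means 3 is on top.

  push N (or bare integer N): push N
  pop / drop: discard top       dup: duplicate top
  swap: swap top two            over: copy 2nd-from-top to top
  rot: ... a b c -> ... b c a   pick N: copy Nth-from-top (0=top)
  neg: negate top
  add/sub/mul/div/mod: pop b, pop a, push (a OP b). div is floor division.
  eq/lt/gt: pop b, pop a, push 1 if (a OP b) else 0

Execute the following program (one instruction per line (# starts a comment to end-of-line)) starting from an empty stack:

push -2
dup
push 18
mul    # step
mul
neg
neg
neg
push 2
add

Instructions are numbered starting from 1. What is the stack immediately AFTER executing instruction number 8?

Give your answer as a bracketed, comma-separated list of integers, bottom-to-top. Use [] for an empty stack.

Step 1 ('push -2'): [-2]
Step 2 ('dup'): [-2, -2]
Step 3 ('push 18'): [-2, -2, 18]
Step 4 ('mul'): [-2, -36]
Step 5 ('mul'): [72]
Step 6 ('neg'): [-72]
Step 7 ('neg'): [72]
Step 8 ('neg'): [-72]

Answer: [-72]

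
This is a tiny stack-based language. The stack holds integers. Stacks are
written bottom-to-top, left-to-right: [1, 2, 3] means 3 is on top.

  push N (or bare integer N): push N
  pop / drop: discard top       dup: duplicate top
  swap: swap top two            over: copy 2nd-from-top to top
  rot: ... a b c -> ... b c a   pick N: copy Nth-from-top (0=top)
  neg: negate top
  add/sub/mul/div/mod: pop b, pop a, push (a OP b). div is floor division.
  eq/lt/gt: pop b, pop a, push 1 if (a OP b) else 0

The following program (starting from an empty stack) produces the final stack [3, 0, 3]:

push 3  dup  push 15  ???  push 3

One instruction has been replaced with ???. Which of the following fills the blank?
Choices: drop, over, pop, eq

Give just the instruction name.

Stack before ???: [3, 3, 15]
Stack after ???:  [3, 0]
Checking each choice:
  drop: produces [3, 3, 3]
  over: produces [3, 3, 15, 3, 3]
  pop: produces [3, 3, 3]
  eq: MATCH


Answer: eq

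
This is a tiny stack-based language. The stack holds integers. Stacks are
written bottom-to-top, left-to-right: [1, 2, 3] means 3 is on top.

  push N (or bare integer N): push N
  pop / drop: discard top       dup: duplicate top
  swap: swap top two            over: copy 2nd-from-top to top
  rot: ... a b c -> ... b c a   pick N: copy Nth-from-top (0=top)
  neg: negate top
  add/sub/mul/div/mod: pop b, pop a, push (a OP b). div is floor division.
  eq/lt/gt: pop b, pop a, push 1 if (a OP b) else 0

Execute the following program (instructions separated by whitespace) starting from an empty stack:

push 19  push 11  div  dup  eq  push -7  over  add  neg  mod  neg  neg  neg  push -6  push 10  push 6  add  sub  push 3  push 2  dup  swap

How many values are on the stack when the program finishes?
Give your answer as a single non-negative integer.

Answer: 5

Derivation:
After 'push 19': stack = [19] (depth 1)
After 'push 11': stack = [19, 11] (depth 2)
After 'div': stack = [1] (depth 1)
After 'dup': stack = [1, 1] (depth 2)
After 'eq': stack = [1] (depth 1)
After 'push -7': stack = [1, -7] (depth 2)
After 'over': stack = [1, -7, 1] (depth 3)
After 'add': stack = [1, -6] (depth 2)
After 'neg': stack = [1, 6] (depth 2)
After 'mod': stack = [1] (depth 1)
  ...
After 'neg': stack = [-1] (depth 1)
After 'push -6': stack = [-1, -6] (depth 2)
After 'push 10': stack = [-1, -6, 10] (depth 3)
After 'push 6': stack = [-1, -6, 10, 6] (depth 4)
After 'add': stack = [-1, -6, 16] (depth 3)
After 'sub': stack = [-1, -22] (depth 2)
After 'push 3': stack = [-1, -22, 3] (depth 3)
After 'push 2': stack = [-1, -22, 3, 2] (depth 4)
After 'dup': stack = [-1, -22, 3, 2, 2] (depth 5)
After 'swap': stack = [-1, -22, 3, 2, 2] (depth 5)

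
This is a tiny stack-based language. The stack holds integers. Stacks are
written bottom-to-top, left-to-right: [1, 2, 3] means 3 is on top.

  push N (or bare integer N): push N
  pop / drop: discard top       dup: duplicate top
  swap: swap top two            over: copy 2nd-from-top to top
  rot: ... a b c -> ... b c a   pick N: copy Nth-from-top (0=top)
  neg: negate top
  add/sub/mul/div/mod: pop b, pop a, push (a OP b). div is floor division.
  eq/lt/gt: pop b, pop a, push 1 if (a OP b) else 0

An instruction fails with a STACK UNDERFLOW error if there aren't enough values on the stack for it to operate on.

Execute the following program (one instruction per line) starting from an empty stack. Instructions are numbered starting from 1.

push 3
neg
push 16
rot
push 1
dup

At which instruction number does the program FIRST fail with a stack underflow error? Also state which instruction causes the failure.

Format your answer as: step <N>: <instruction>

Step 1 ('push 3'): stack = [3], depth = 1
Step 2 ('neg'): stack = [-3], depth = 1
Step 3 ('push 16'): stack = [-3, 16], depth = 2
Step 4 ('rot'): needs 3 value(s) but depth is 2 — STACK UNDERFLOW

Answer: step 4: rot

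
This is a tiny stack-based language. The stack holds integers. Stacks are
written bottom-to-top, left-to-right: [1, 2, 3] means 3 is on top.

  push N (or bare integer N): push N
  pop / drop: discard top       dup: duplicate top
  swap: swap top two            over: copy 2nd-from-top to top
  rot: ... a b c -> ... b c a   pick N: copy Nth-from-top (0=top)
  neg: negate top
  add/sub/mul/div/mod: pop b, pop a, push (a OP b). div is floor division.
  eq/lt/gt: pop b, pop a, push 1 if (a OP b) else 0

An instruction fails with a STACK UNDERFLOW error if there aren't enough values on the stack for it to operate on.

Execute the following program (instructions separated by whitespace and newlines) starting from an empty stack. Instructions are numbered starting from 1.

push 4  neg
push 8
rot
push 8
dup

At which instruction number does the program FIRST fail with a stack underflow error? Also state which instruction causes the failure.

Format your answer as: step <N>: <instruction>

Step 1 ('push 4'): stack = [4], depth = 1
Step 2 ('neg'): stack = [-4], depth = 1
Step 3 ('push 8'): stack = [-4, 8], depth = 2
Step 4 ('rot'): needs 3 value(s) but depth is 2 — STACK UNDERFLOW

Answer: step 4: rot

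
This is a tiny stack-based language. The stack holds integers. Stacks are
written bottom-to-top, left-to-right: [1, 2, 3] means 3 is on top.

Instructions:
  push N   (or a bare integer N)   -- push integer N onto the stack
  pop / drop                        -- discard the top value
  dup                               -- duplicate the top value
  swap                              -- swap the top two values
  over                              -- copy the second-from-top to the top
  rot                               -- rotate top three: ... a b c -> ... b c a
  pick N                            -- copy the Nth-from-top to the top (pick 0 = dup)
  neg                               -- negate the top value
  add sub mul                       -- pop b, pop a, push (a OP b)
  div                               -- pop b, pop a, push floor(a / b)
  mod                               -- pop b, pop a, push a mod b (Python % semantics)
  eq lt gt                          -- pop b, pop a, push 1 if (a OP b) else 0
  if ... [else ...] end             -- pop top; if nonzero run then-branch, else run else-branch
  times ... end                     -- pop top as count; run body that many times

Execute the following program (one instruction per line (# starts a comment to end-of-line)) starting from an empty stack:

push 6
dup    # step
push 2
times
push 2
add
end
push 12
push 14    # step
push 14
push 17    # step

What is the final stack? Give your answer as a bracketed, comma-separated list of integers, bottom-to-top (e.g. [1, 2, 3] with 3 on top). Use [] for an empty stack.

After 'push 6': [6]
After 'dup': [6, 6]
After 'push 2': [6, 6, 2]
After 'times': [6, 6]
After 'push 2': [6, 6, 2]
After 'add': [6, 8]
After 'push 2': [6, 8, 2]
After 'add': [6, 10]
After 'push 12': [6, 10, 12]
After 'push 14': [6, 10, 12, 14]
After 'push 14': [6, 10, 12, 14, 14]
After 'push 17': [6, 10, 12, 14, 14, 17]

Answer: [6, 10, 12, 14, 14, 17]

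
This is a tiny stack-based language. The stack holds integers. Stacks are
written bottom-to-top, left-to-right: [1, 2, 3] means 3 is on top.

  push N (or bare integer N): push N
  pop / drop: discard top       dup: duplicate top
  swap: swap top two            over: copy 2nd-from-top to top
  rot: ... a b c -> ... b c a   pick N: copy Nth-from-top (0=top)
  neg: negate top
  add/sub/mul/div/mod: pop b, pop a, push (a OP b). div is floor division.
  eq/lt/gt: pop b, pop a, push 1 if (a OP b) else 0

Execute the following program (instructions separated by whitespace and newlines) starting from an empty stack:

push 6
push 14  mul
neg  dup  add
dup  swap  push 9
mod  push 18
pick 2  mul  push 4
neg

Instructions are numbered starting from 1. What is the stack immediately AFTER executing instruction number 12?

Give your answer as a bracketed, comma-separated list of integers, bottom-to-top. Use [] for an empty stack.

Step 1 ('push 6'): [6]
Step 2 ('push 14'): [6, 14]
Step 3 ('mul'): [84]
Step 4 ('neg'): [-84]
Step 5 ('dup'): [-84, -84]
Step 6 ('add'): [-168]
Step 7 ('dup'): [-168, -168]
Step 8 ('swap'): [-168, -168]
Step 9 ('push 9'): [-168, -168, 9]
Step 10 ('mod'): [-168, 3]
Step 11 ('push 18'): [-168, 3, 18]
Step 12 ('pick 2'): [-168, 3, 18, -168]

Answer: [-168, 3, 18, -168]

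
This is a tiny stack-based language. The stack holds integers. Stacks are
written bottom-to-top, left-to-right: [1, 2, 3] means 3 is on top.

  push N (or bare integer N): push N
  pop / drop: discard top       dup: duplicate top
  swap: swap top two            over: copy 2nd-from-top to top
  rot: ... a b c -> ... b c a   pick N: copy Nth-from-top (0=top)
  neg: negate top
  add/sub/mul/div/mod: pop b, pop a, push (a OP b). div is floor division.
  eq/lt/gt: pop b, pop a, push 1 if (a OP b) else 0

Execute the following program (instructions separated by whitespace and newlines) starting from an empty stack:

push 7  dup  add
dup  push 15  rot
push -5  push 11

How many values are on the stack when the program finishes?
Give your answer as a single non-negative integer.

Answer: 5

Derivation:
After 'push 7': stack = [7] (depth 1)
After 'dup': stack = [7, 7] (depth 2)
After 'add': stack = [14] (depth 1)
After 'dup': stack = [14, 14] (depth 2)
After 'push 15': stack = [14, 14, 15] (depth 3)
After 'rot': stack = [14, 15, 14] (depth 3)
After 'push -5': stack = [14, 15, 14, -5] (depth 4)
After 'push 11': stack = [14, 15, 14, -5, 11] (depth 5)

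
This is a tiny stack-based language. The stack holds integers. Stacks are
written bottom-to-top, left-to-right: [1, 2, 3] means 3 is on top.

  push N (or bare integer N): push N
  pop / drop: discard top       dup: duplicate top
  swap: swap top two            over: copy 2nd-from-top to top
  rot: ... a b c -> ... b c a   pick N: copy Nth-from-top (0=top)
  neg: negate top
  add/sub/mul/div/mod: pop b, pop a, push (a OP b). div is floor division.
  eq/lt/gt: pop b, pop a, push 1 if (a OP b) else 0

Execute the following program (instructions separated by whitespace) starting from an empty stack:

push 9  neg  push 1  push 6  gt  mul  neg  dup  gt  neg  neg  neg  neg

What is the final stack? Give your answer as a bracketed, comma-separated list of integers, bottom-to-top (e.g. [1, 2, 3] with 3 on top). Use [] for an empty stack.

Answer: [0]

Derivation:
After 'push 9': [9]
After 'neg': [-9]
After 'push 1': [-9, 1]
After 'push 6': [-9, 1, 6]
After 'gt': [-9, 0]
After 'mul': [0]
After 'neg': [0]
After 'dup': [0, 0]
After 'gt': [0]
After 'neg': [0]
After 'neg': [0]
After 'neg': [0]
After 'neg': [0]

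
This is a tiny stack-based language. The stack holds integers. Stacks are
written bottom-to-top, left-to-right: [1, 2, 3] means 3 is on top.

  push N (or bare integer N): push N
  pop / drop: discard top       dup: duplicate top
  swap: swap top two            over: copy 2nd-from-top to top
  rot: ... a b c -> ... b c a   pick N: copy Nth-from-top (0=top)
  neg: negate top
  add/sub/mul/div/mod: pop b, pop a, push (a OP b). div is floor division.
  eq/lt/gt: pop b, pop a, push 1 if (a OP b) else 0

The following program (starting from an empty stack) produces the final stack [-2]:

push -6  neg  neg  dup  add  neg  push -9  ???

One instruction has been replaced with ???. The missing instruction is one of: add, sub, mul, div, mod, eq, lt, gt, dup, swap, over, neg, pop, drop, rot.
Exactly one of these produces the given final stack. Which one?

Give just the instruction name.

Stack before ???: [12, -9]
Stack after ???:  [-2]
The instruction that transforms [12, -9] -> [-2] is: div

Answer: div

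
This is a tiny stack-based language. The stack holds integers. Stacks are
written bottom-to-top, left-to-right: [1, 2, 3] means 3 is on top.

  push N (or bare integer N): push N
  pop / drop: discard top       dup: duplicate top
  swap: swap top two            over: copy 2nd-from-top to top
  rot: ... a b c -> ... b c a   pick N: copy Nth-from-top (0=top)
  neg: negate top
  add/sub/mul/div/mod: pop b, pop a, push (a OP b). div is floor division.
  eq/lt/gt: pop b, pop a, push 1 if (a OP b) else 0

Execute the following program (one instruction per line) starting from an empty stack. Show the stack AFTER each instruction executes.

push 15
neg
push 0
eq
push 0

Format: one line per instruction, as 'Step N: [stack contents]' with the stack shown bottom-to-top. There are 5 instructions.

Step 1: [15]
Step 2: [-15]
Step 3: [-15, 0]
Step 4: [0]
Step 5: [0, 0]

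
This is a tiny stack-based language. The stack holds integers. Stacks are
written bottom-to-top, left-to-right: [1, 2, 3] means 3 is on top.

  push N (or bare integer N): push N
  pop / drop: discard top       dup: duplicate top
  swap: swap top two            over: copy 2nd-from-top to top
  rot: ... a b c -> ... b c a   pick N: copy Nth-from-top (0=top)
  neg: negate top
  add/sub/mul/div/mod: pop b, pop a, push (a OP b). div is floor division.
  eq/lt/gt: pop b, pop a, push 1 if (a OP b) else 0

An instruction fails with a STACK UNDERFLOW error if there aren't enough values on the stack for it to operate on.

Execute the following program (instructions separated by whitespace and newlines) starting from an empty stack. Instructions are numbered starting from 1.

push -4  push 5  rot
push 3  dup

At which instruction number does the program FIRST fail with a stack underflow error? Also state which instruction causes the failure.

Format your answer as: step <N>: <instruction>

Step 1 ('push -4'): stack = [-4], depth = 1
Step 2 ('push 5'): stack = [-4, 5], depth = 2
Step 3 ('rot'): needs 3 value(s) but depth is 2 — STACK UNDERFLOW

Answer: step 3: rot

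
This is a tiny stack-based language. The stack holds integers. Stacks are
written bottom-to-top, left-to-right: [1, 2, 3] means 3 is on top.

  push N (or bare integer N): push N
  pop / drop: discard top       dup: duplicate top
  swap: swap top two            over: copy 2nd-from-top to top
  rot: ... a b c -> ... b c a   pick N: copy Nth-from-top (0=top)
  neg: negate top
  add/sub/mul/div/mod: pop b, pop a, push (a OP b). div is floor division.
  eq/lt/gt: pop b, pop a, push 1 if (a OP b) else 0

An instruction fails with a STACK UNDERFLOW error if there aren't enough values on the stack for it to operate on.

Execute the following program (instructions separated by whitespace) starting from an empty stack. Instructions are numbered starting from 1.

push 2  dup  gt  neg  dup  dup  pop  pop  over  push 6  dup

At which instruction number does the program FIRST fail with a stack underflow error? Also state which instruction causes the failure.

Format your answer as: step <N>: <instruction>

Answer: step 9: over

Derivation:
Step 1 ('push 2'): stack = [2], depth = 1
Step 2 ('dup'): stack = [2, 2], depth = 2
Step 3 ('gt'): stack = [0], depth = 1
Step 4 ('neg'): stack = [0], depth = 1
Step 5 ('dup'): stack = [0, 0], depth = 2
Step 6 ('dup'): stack = [0, 0, 0], depth = 3
Step 7 ('pop'): stack = [0, 0], depth = 2
Step 8 ('pop'): stack = [0], depth = 1
Step 9 ('over'): needs 2 value(s) but depth is 1 — STACK UNDERFLOW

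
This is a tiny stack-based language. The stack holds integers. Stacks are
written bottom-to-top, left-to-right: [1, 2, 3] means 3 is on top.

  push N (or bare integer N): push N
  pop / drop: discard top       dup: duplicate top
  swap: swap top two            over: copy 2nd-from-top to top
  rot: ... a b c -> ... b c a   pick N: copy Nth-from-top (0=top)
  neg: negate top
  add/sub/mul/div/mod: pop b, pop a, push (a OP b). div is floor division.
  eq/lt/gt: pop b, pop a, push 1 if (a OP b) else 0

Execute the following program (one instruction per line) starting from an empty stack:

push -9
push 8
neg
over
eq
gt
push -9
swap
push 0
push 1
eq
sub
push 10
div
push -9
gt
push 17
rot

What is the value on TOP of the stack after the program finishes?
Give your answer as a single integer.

After 'push -9': [-9]
After 'push 8': [-9, 8]
After 'neg': [-9, -8]
After 'over': [-9, -8, -9]
After 'eq': [-9, 0]
After 'gt': [0]
After 'push -9': [0, -9]
After 'swap': [-9, 0]
After 'push 0': [-9, 0, 0]
After 'push 1': [-9, 0, 0, 1]
After 'eq': [-9, 0, 0]
After 'sub': [-9, 0]
After 'push 10': [-9, 0, 10]
After 'div': [-9, 0]
After 'push -9': [-9, 0, -9]
After 'gt': [-9, 1]
After 'push 17': [-9, 1, 17]
After 'rot': [1, 17, -9]

Answer: -9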